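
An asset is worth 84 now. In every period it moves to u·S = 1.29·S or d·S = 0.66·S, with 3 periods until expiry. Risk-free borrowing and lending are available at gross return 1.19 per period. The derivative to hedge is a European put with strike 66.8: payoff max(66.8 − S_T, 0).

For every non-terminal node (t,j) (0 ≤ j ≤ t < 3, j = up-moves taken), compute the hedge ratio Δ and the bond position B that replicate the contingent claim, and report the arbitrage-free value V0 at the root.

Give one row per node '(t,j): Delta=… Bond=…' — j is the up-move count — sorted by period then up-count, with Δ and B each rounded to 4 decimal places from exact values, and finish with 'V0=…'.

(0,0): Delta=-0.0776 Bond=7.3587
(1,0): Delta=-0.4847 Bond=31.3278
(1,1): Delta=-0.0383 Bond=4.4982
(2,0): Delta=-1.0000 Bond=56.1345
(2,1): Delta=-0.4350 Bond=33.7227
(2,2): Delta=0.0000 Bond=0.0000
V0=0.8407

No-arbitrage ⇒ martingale measure with p* = (R−d)/(u−d) = 0.8413.
Terminal payoffs: V(3,0)=42.6503, V(3,1)=19.5984, V(3,2)=0.0000, V(3,3)=0.0000
(2,0): S=36.5904. Δ = (V_up−V_dn)/(S_up−S_dn) = (19.5984−42.6503)/(47.2016−24.1497) = -1.0000. V = [p*·19.5984 + (1−p*)·42.6503]/1.19 = 19.5441. B = V − Δ·S = 56.1345.
(2,1): S=71.5176. Δ = (V_up−V_dn)/(S_up−S_dn) = (0.0000−19.5984)/(92.2577−47.2016) = -0.4350. V = [p*·0.0000 + (1−p*)·19.5984]/1.19 = 2.6142. B = V − Δ·S = 33.7227.
(2,2): S=139.7844. Δ = (V_up−V_dn)/(S_up−S_dn) = (0.0000−0.0000)/(180.3219−92.2577) = 0.0000. V = [p*·0.0000 + (1−p*)·0.0000]/1.19 = 0.0000. B = V − Δ·S = 0.0000.
(1,0): S=55.4400. Δ = (V_up−V_dn)/(S_up−S_dn) = (2.6142−19.5441)/(71.5176−36.5904) = -0.4847. V = [p*·2.6142 + (1−p*)·19.5441]/1.19 = 4.4550. B = V − Δ·S = 31.3278.
(1,1): S=108.3600. Δ = (V_up−V_dn)/(S_up−S_dn) = (0.0000−2.6142)/(139.7844−71.5176) = -0.0383. V = [p*·0.0000 + (1−p*)·2.6142]/1.19 = 0.3487. B = V − Δ·S = 4.4982.
(0,0): S=84.0000. Δ = (V_up−V_dn)/(S_up−S_dn) = (0.3487−4.4550)/(108.3600−55.4400) = -0.0776. V = [p*·0.3487 + (1−p*)·4.4550]/1.19 = 0.8407. B = V − Δ·S = 7.3587.
Self-financing check: at every node Δ·S+B equals the discounted successor values.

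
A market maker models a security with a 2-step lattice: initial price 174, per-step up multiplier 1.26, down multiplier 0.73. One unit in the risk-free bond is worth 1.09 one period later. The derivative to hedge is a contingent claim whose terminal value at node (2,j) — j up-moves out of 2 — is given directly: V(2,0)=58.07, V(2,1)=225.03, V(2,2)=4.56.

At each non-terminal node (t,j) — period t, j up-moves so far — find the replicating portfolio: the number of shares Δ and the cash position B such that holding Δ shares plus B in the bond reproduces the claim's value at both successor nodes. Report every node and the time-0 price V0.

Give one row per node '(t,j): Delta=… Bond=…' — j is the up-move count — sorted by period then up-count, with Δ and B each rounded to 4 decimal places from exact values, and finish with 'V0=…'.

(0,0): Delta=-0.9570 Bond=255.8528
(1,0): Delta=2.4801 Bond=-157.7007
(1,1): Delta=-1.8974 Bond=485.0424
V0=89.3304

Since d<R<u, set p* = (R−d)/(u−d) = 0.6792; price each node as the discounted p*-expectation of its children.
Terminal values V(2,·): V(2,0)=58.0700, V(2,1)=225.0300, V(2,2)=4.5600
(1,0): S=127.0200. Δ = (V_up−V_dn)/(S_up−S_dn) = (225.0300−58.0700)/(160.0452−92.7246) = 2.4801. V = [p*·225.0300 + (1−p*)·58.0700]/1.09 = 157.3182. B = V − Δ·S = -157.7007.
(1,1): S=219.2400. Δ = (V_up−V_dn)/(S_up−S_dn) = (4.5600−225.0300)/(276.2424−160.0452) = -1.8974. V = [p*·4.5600 + (1−p*)·225.0300]/1.09 = 69.0613. B = V − Δ·S = 485.0424.
(0,0): S=174.0000. Δ = (V_up−V_dn)/(S_up−S_dn) = (69.0613−157.3182)/(219.2400−127.0200) = -0.9570. V = [p*·69.0613 + (1−p*)·157.3182]/1.09 = 89.3304. B = V − Δ·S = 255.8528.
Root portfolio cost Δ·174+B reproduces V0=89.3304.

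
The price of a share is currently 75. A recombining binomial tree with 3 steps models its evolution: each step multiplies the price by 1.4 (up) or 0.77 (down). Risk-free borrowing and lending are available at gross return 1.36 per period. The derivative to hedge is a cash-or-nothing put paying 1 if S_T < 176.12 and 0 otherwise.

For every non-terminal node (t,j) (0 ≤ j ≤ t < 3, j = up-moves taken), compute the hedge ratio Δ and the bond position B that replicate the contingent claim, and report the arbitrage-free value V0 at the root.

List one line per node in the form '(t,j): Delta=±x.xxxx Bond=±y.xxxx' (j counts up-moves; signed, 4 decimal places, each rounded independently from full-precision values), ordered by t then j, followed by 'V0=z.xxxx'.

(0,0): Delta=-0.0100 Bond=0.8237
(1,0): Delta=0.0000 Bond=0.5407
(1,1): Delta=-0.0104 Bond=1.1595
(2,0): Delta=0.0000 Bond=0.7353
(2,1): Delta=0.0000 Bond=0.7353
(2,2): Delta=-0.0108 Bond=1.6340
V0=0.0710

Since d<R<u, set p* = (R−d)/(u−d) = 0.9365; price each node as the discounted p*-expectation of its children.
Terminal payoffs: V(3,0)=1.0000, V(3,1)=1.0000, V(3,2)=1.0000, V(3,3)=0.0000
  t=2,j=0: stock 44.4675 → up 62.2545 (V=1.0000), down 34.2400 (V=1.0000). Price 0.7353; hedge Δ=0.0000, bond B=0.7353.
  t=2,j=1: stock 80.8500 → up 113.1900 (V=1.0000), down 62.2545 (V=1.0000). Price 0.7353; hedge Δ=0.0000, bond B=0.7353.
  t=2,j=2: stock 147.0000 → up 205.8000 (V=0.0000), down 113.1900 (V=1.0000). Price 0.0467; hedge Δ=-0.0108, bond B=1.6340.
  t=1,j=0: stock 57.7500 → up 80.8500 (V=0.7353), down 44.4675 (V=0.7353). Price 0.5407; hedge Δ=0.0000, bond B=0.5407.
  t=1,j=1: stock 105.0000 → up 147.0000 (V=0.0467), down 80.8500 (V=0.7353). Price 0.0665; hedge Δ=-0.0104, bond B=1.1595.
  t=0,j=0: stock 75.0000 → up 105.0000 (V=0.0665), down 57.7500 (V=0.5407). Price 0.0710; hedge Δ=-0.0100, bond B=0.8237.
Each (Δ,B) replicates both successor values, so the strategy is self-financing and V0 is arbitrage-free.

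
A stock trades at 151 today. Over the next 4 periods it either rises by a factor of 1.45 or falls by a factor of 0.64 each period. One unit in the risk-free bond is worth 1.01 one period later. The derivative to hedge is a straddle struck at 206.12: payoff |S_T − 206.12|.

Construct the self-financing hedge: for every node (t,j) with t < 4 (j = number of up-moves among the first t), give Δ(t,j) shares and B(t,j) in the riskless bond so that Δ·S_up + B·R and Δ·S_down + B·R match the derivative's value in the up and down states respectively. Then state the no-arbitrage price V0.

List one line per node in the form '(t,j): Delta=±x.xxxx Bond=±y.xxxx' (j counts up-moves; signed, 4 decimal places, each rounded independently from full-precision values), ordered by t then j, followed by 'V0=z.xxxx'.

The replicating-portfolio and risk-neutral prices coincide; use p* = (1.01−0.64)/(1.45−0.64) = 0.4568 for the latter.
Payoff layer (t=4): V(4,0)=180.7864, V(4,1)=148.7236, V(4,2)=76.0812, V(4,3)=88.4991, V(4,4)=461.3764
  t=3,j=0: stock 39.5837 → up 57.3964 (V=148.7236), down 25.3336 (V=180.7864). Price 164.4955; hedge Δ=-1.0000, bond B=204.0792.
  t=3,j=1: stock 89.6819 → up 130.0388 (V=76.0812), down 57.3964 (V=148.7236). Price 114.3973; hedge Δ=-1.0000, bond B=204.0792.
  t=3,j=2: stock 203.1856 → up 294.6191 (V=88.4991), down 130.0388 (V=76.0812). Price 80.9442; hedge Δ=0.0755, bond B=65.6134.
  t=3,j=3: stock 460.3424 → up 667.4964 (V=461.3764), down 294.6191 (V=88.4991). Price 256.2632; hedge Δ=1.0000, bond B=-204.0792.
  t=2,j=0: stock 61.8496 → up 89.6819 (V=114.3973), down 39.5837 (V=164.4955). Price 140.2090; hedge Δ=-1.0000, bond B=202.0586.
  t=2,j=1: stock 140.1280 → up 203.1856 (V=80.9442), down 89.6819 (V=114.3973). Price 98.1349; hedge Δ=-0.2947, bond B=139.4350.
  t=2,j=2: stock 317.4775 → up 460.3424 (V=256.2632), down 203.1856 (V=80.9442). Price 159.4338; hedge Δ=0.6818, bond B=-57.0094.
  t=1,j=0: stock 96.6400 → up 140.1280 (V=98.1349), down 61.8496 (V=140.2090). Price 119.7920; hedge Δ=-0.5375, bond B=171.7354.
  t=1,j=1: stock 218.9500 → up 317.4775 (V=159.4338), down 140.1280 (V=98.1349). Price 124.8868; hedge Δ=0.3456, bond B=49.2091.
  t=0,j=0: stock 151.0000 → up 218.9500 (V=124.8868), down 96.6400 (V=119.7920). Price 120.9102; hedge Δ=0.0417, bond B=114.6204.
Root portfolio cost Δ·151+B reproduces V0=120.9102.

(0,0): Delta=0.0417 Bond=114.6204
(1,0): Delta=-0.5375 Bond=171.7354
(1,1): Delta=0.3456 Bond=49.2091
(2,0): Delta=-1.0000 Bond=202.0586
(2,1): Delta=-0.2947 Bond=139.4350
(2,2): Delta=0.6818 Bond=-57.0094
(3,0): Delta=-1.0000 Bond=204.0792
(3,1): Delta=-1.0000 Bond=204.0792
(3,2): Delta=0.0755 Bond=65.6134
(3,3): Delta=1.0000 Bond=-204.0792
V0=120.9102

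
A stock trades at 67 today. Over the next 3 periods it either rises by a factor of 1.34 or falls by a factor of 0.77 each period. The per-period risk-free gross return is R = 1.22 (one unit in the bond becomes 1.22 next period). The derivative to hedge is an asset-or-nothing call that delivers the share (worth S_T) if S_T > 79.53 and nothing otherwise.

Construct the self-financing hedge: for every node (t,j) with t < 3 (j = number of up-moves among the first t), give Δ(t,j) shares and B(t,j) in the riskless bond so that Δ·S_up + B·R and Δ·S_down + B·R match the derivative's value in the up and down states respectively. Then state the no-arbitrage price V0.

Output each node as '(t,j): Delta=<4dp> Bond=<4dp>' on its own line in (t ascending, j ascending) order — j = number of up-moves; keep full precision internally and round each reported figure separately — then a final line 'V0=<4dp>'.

Since d<R<u, set p* = (R−d)/(u−d) = 0.7895; price each node as the discounted p*-expectation of its children.
Payoff layer (t=3): V(3,0)=0.0000, V(3,1)=0.0000, V(3,2)=92.6350, V(3,3)=161.2090
(2,0): S=39.7243. Δ = (V_up−V_dn)/(S_up−S_dn) = (0.0000−0.0000)/(53.2306−30.5877) = 0.0000. V = [p*·0.0000 + (1−p*)·0.0000]/1.22 = 0.0000. B = V − Δ·S = 0.0000.
(2,1): S=69.1306. Δ = (V_up−V_dn)/(S_up−S_dn) = (92.6350−0.0000)/(92.6350−53.2306) = 2.3509. V = [p*·92.6350 + (1−p*)·0.0000]/1.22 = 59.9450. B = V − Δ·S = -102.5726.
(2,2): S=120.3052. Δ = (V_up−V_dn)/(S_up−S_dn) = (161.2090−92.6350)/(161.2090−92.6350) = 1.0000. V = [p*·161.2090 + (1−p*)·92.6350]/1.22 = 120.3052. B = V − Δ·S = 0.0000.
(1,0): S=51.5900. Δ = (V_up−V_dn)/(S_up−S_dn) = (59.9450−0.0000)/(69.1306−39.7243) = 2.0385. V = [p*·59.9450 + (1−p*)·0.0000]/1.22 = 38.7910. B = V − Δ·S = -66.3757.
(1,1): S=89.7800. Δ = (V_up−V_dn)/(S_up−S_dn) = (120.3052−59.9450)/(120.3052−69.1306) = 1.1795. V = [p*·120.3052 + (1−p*)·59.9450]/1.22 = 88.1949. B = V − Δ·S = -17.7002.
(0,0): S=67.0000. Δ = (V_up−V_dn)/(S_up−S_dn) = (88.1949−38.7910)/(89.7800−51.5900) = 1.2936. V = [p*·88.1949 + (1−p*)·38.7910]/1.22 = 63.7656. B = V − Δ·S = -22.9079.
Each (Δ,B) replicates both successor values, so the strategy is self-financing and V0 is arbitrage-free.

(0,0): Delta=1.2936 Bond=-22.9079
(1,0): Delta=2.0385 Bond=-66.3757
(1,1): Delta=1.1795 Bond=-17.7002
(2,0): Delta=0.0000 Bond=0.0000
(2,1): Delta=2.3509 Bond=-102.5726
(2,2): Delta=1.0000 Bond=0.0000
V0=63.7656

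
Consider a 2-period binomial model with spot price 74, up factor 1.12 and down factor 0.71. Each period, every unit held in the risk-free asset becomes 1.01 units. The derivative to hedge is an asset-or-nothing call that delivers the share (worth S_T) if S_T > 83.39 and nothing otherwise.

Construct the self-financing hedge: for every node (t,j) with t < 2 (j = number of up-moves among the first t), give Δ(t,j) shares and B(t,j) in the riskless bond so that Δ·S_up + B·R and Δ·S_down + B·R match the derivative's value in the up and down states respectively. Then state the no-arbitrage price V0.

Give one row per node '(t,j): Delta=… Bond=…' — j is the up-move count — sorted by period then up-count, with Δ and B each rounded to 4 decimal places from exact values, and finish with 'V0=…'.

No-arbitrage ⇒ martingale measure with p* = (R−d)/(u−d) = 0.7317.
Terminal payoffs: V(2,0)=0.0000, V(2,1)=0.0000, V(2,2)=92.8256
(1,0): S=52.5400. Δ = (V_up−V_dn)/(S_up−S_dn) = (0.0000−0.0000)/(58.8448−37.3034) = 0.0000. V = [p*·0.0000 + (1−p*)·0.0000]/1.01 = 0.0000. B = V − Δ·S = 0.0000.
(1,1): S=82.8800. Δ = (V_up−V_dn)/(S_up−S_dn) = (92.8256−0.0000)/(92.8256−58.8448) = 2.7317. V = [p*·92.8256 + (1−p*)·0.0000]/1.01 = 67.2487. B = V − Δ·S = -159.1552.
(0,0): S=74.0000. Δ = (V_up−V_dn)/(S_up−S_dn) = (67.2487−0.0000)/(82.8800−52.5400) = 2.2165. V = [p*·67.2487 + (1−p*)·0.0000]/1.01 = 48.7192. B = V − Δ·S = -115.3020.
Root portfolio cost Δ·74+B reproduces V0=48.7192.

(0,0): Delta=2.2165 Bond=-115.3020
(1,0): Delta=0.0000 Bond=0.0000
(1,1): Delta=2.7317 Bond=-159.1552
V0=48.7192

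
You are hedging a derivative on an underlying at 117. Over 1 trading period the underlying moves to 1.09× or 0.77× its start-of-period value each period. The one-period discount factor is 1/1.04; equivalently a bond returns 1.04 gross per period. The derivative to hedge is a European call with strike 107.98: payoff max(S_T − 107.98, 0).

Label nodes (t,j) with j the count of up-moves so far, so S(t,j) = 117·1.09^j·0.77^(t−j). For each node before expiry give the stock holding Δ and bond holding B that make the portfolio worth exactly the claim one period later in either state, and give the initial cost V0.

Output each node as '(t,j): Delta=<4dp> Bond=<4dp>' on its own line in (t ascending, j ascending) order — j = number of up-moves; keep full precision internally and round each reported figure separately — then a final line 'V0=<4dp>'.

No-arbitrage ⇒ martingale measure with p* = (R−d)/(u−d) = 0.8437.
At expiry t=1: V(1,0)=0.0000, V(1,1)=19.5500
Node (0,0) S=117.0000: V=(p*·19.5500+(1−p*)·0.0000)/1.04=15.8609; Δ=(19.5500−0.0000)/(127.5300−90.0900)=0.5222; B=V−Δ·S=-45.2329
Self-financing check: at every node Δ·S+B equals the discounted successor values.

(0,0): Delta=0.5222 Bond=-45.2329
V0=15.8609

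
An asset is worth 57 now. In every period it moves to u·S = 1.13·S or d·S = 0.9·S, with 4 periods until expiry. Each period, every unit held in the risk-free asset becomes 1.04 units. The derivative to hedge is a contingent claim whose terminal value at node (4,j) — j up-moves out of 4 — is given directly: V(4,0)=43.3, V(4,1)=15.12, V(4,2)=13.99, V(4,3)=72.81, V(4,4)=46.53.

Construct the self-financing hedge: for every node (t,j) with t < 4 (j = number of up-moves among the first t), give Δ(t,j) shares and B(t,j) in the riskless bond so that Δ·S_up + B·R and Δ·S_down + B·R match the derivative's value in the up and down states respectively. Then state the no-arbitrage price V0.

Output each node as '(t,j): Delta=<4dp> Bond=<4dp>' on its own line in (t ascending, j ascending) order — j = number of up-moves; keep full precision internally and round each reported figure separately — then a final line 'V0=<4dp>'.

(0,0): Delta=1.1970 Bond=-33.9756
(1,0): Delta=1.3274 Bond=-42.0243
(1,1): Delta=1.1302 Bond=-31.0340
(2,0): Delta=-1.0608 Bond=66.5564
(2,1): Delta=2.5502 Bond=-114.5878
(2,2): Delta=0.4032 Bond=20.6397
(3,0): Delta=-2.9486 Bond=147.6630
(3,1): Delta=-0.0942 Bond=18.7901
(3,2): Delta=3.9041 Bond=-207.8608
(3,3): Delta=-1.3893 Bond=168.8892
V0=34.2542

The replicating-portfolio and risk-neutral prices coincide; use p* = (1.04−0.9)/(1.13−0.9) = 0.6087 for the latter.
Terminal values V(4,·): V(4,0)=43.3000, V(4,1)=15.1200, V(4,2)=13.9900, V(4,3)=72.8100, V(4,4)=46.5300
Node (3,0) S=41.5530: V=(p*·15.1200+(1−p*)·43.3000)/1.04=25.1413; Δ=(15.1200−43.3000)/(46.9549−37.3977)=-2.9486; B=V−Δ·S=147.6630
Node (3,1) S=52.1721: V=(p*·13.9900+(1−p*)·15.1200)/1.04=13.8771; Δ=(13.9900−15.1200)/(58.9545−46.9549)=-0.0942; B=V−Δ·S=18.7901
Node (3,2) S=65.5050: V=(p*·72.8100+(1−p*)·13.9900)/1.04=47.8783; Δ=(72.8100−13.9900)/(74.0206−58.9545)=3.9041; B=V−Δ·S=-207.8608
Node (3,3) S=82.2451: V=(p*·46.5300+(1−p*)·72.8100)/1.04=54.6283; Δ=(46.5300−72.8100)/(92.9370−74.0206)=-1.3893; B=V−Δ·S=168.8892
Node (2,0) S=46.1700: V=(p*·13.8771+(1−p*)·25.1413)/1.04=17.5816; Δ=(13.8771−25.1413)/(52.1721−41.5530)=-1.0608; B=V−Δ·S=66.5564
Node (2,1) S=57.9690: V=(p*·47.8783+(1−p*)·13.8771)/1.04=33.2438; Δ=(47.8783−13.8771)/(65.5050−52.1721)=2.5502; B=V−Δ·S=-114.5878
Node (2,2) S=72.7833: V=(p*·54.6283+(1−p*)·47.8783)/1.04=49.9875; Δ=(54.6283−47.8783)/(82.2451−65.5050)=0.4032; B=V−Δ·S=20.6397
Node (1,0) S=51.3000: V=(p*·33.2438+(1−p*)·17.5816)/1.04=26.0722; Δ=(33.2438−17.5816)/(57.9690−46.1700)=1.3274; B=V−Δ·S=-42.0243
Node (1,1) S=64.4100: V=(p*·49.9875+(1−p*)·33.2438)/1.04=41.7650; Δ=(49.9875−33.2438)/(72.7833−57.9690)=1.1302; B=V−Δ·S=-31.0340
Node (0,0) S=57.0000: V=(p*·41.7650+(1−p*)·26.0722)/1.04=34.2542; Δ=(41.7650−26.0722)/(64.4100−51.3000)=1.1970; B=V−Δ·S=-33.9756
Root portfolio cost Δ·57+B reproduces V0=34.2542.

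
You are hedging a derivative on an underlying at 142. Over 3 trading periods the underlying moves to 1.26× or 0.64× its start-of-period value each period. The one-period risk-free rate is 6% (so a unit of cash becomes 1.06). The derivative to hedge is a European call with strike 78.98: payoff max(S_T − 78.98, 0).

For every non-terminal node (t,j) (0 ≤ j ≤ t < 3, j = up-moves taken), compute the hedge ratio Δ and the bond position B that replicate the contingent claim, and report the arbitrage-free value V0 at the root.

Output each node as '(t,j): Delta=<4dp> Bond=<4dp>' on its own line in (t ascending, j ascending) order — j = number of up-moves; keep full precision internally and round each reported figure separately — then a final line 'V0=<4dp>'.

Under the risk-neutral measure, an up-move has probability p* = (R−d)/(u−d) = 0.6774 and values discount at R = 1.06.
Terminal payoffs: V(3,0)=0.0000, V(3,1)=0.0000, V(3,2)=65.3011, V(3,3)=205.0734
Node (2,0) S=58.1632: V=(p*·0.0000+(1−p*)·0.0000)/1.06=0.0000; Δ=(0.0000−0.0000)/(73.2856−37.2244)=0.0000; B=V−Δ·S=0.0000
Node (2,1) S=114.5088: V=(p*·65.3011+(1−p*)·0.0000)/1.06=41.7323; Δ=(65.3011−0.0000)/(144.2811−73.2856)=0.9198; B=V−Δ·S=-63.5921
Node (2,2) S=225.4392: V=(p*·205.0734+(1−p*)·65.3011)/1.06=150.9298; Δ=(205.0734−65.3011)/(284.0534−144.2811)=1.0000; B=V−Δ·S=-74.5094
Node (1,0) S=90.8800: V=(p*·41.7323+(1−p*)·0.0000)/1.06=26.6701; Δ=(41.7323−0.0000)/(114.5088−58.1632)=0.7406; B=V−Δ·S=-40.6401
Node (1,1) S=178.9200: V=(p*·150.9298+(1−p*)·41.7323)/1.06=109.1554; Δ=(150.9298−41.7323)/(225.4392−114.5088)=0.9844; B=V−Δ·S=-66.9695
Node (0,0) S=142.0000: V=(p*·109.1554+(1−p*)·26.6701)/1.06=77.8748; Δ=(109.1554−26.6701)/(178.9200−90.8800)=0.9369; B=V−Δ·S=-55.1662
The time-0 hedge costs 77.8748, which is the no-arbitrage price.

(0,0): Delta=0.9369 Bond=-55.1662
(1,0): Delta=0.7406 Bond=-40.6401
(1,1): Delta=0.9844 Bond=-66.9695
(2,0): Delta=0.0000 Bond=0.0000
(2,1): Delta=0.9198 Bond=-63.5921
(2,2): Delta=1.0000 Bond=-74.5094
V0=77.8748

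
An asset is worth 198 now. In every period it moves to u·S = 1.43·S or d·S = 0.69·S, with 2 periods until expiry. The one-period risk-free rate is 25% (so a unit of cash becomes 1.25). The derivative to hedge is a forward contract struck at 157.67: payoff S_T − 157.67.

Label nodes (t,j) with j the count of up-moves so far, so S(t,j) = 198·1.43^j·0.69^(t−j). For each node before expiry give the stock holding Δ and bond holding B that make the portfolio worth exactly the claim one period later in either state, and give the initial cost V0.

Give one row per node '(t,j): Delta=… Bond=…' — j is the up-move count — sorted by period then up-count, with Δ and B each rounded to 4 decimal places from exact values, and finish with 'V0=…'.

Since d<R<u, set p* = (R−d)/(u−d) = 0.7568; price each node as the discounted p*-expectation of its children.
Payoff layer (t=2): V(2,0)=-63.4022, V(2,1)=37.6966, V(2,2)=247.2202
  t=1,j=0: stock 136.6200 → up 195.3666 (V=37.6966), down 94.2678 (V=-63.4022). Price 10.4840; hedge Δ=1.0000, bond B=-126.1360.
  t=1,j=1: stock 283.1400 → up 404.8902 (V=247.2202), down 195.3666 (V=37.6966). Price 157.0040; hedge Δ=1.0000, bond B=-126.1360.
  t=0,j=0: stock 198.0000 → up 283.1400 (V=157.0040), down 136.6200 (V=10.4840). Price 97.0912; hedge Δ=1.0000, bond B=-100.9088.
The time-0 hedge costs 97.0912, which is the no-arbitrage price.

(0,0): Delta=1.0000 Bond=-100.9088
(1,0): Delta=1.0000 Bond=-126.1360
(1,1): Delta=1.0000 Bond=-126.1360
V0=97.0912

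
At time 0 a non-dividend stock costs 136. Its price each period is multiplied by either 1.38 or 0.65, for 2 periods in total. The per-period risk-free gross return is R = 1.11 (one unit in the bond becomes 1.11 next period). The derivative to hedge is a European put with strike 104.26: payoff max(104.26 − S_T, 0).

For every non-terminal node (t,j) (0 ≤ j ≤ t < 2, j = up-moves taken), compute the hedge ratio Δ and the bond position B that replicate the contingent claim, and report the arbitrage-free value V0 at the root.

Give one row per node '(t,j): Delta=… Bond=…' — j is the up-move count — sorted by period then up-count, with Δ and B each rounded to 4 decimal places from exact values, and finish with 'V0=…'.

Under the risk-neutral measure, an up-move has probability p* = (R−d)/(u−d) = 0.6301 and values discount at R = 1.11.
Terminal values V(2,·): V(2,0)=46.8000, V(2,1)=0.0000, V(2,2)=0.0000
  t=1,j=0: stock 88.4000 → up 121.9920 (V=0.0000), down 57.4600 (V=46.8000). Price 15.5942; hedge Δ=-0.7252, bond B=79.7038.
  t=1,j=1: stock 187.6800 → up 258.9984 (V=0.0000), down 121.9920 (V=0.0000). Price 0.0000; hedge Δ=0.0000, bond B=0.0000.
  t=0,j=0: stock 136.0000 → up 187.6800 (V=0.0000), down 88.4000 (V=15.5942). Price 5.1962; hedge Δ=-0.1571, bond B=26.5581.
Check: Δ(0,0)·S0 + B(0,0) = 5.1962 = V0.

(0,0): Delta=-0.1571 Bond=26.5581
(1,0): Delta=-0.7252 Bond=79.7038
(1,1): Delta=0.0000 Bond=0.0000
V0=5.1962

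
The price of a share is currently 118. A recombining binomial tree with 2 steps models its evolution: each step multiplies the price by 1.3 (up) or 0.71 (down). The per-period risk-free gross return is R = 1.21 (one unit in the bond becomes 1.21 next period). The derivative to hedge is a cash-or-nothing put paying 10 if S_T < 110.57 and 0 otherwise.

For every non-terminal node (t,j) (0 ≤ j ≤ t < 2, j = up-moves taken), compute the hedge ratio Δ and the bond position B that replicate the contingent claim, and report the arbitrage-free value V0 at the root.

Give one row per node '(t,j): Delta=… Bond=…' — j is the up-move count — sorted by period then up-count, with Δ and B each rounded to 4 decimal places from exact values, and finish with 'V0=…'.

(0,0): Delta=-0.1006 Bond=13.7957
(1,0): Delta=0.0000 Bond=8.2645
(1,1): Delta=-0.1105 Bond=18.2098
V0=1.9248

Since d<R<u, set p* = (R−d)/(u−d) = 0.8475; price each node as the discounted p*-expectation of its children.
At expiry t=2: V(2,0)=10.0000, V(2,1)=10.0000, V(2,2)=0.0000
(1,0): S=83.7800. Δ = (V_up−V_dn)/(S_up−S_dn) = (10.0000−10.0000)/(108.9140−59.4838) = 0.0000. V = [p*·10.0000 + (1−p*)·10.0000]/1.21 = 8.2645. B = V − Δ·S = 8.2645.
(1,1): S=153.4000. Δ = (V_up−V_dn)/(S_up−S_dn) = (0.0000−10.0000)/(199.4200−108.9140) = -0.1105. V = [p*·0.0000 + (1−p*)·10.0000]/1.21 = 1.2607. B = V − Δ·S = 18.2098.
(0,0): S=118.0000. Δ = (V_up−V_dn)/(S_up−S_dn) = (1.2607−8.2645)/(153.4000−83.7800) = -0.1006. V = [p*·1.2607 + (1−p*)·8.2645]/1.21 = 1.9248. B = V − Δ·S = 13.7957.
The time-0 hedge costs 1.9248, which is the no-arbitrage price.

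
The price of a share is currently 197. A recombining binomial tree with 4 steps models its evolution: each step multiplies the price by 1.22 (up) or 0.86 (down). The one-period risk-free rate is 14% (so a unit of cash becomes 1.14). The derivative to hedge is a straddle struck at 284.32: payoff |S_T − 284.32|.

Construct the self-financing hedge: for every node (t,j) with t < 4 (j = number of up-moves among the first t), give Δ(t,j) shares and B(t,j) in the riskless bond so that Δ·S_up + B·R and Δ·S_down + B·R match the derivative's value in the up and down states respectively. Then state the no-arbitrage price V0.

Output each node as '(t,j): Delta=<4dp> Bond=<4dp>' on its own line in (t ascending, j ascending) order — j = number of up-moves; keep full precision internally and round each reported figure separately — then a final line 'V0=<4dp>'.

The replicating-portfolio and risk-neutral prices coincide; use p* = (1.14−0.86)/(1.22−0.86) = 0.7778 for the latter.
Payoff layer (t=4): V(4,0)=176.5594, V(4,1)=131.4503, V(4,2)=67.4583, V(4,3)=23.3210, V(4,4)=152.1009
  t=3,j=0: stock 125.3030 → up 152.8697 (V=131.4503), down 107.7606 (V=176.5594). Price 124.1005; hedge Δ=-1.0000, bond B=249.4035.
  t=3,j=1: stock 177.7555 → up 216.8617 (V=67.4583), down 152.8697 (V=131.4503). Price 71.6480; hedge Δ=-1.0000, bond B=249.4035.
  t=3,j=2: stock 252.1647 → up 307.6410 (V=23.3210), down 216.8617 (V=67.4583). Price 29.0608; hedge Δ=-0.4862, bond B=151.6646.
  t=3,j=3: stock 357.7221 → up 436.4209 (V=152.1009), down 307.6410 (V=23.3210). Price 108.3185; hedge Δ=1.0000, bond B=-249.4035.
  t=2,j=0: stock 145.7012 → up 177.7555 (V=71.6480), down 125.3030 (V=124.1005). Price 73.0738; hedge Δ=-1.0000, bond B=218.7750.
  t=2,j=1: stock 206.6924 → up 252.1647 (V=29.0608), down 177.7555 (V=71.6480). Price 33.7935; hedge Δ=-0.5723, bond B=152.0915.
  t=2,j=2: stock 293.2148 → up 357.7221 (V=108.3185), down 252.1647 (V=29.0608). Price 79.5664; hedge Δ=0.7509, bond B=-140.5941.
  t=1,j=0: stock 169.4200 → up 206.6924 (V=33.7935), down 145.7012 (V=73.0738). Price 37.3004; hedge Δ=-0.6440, bond B=146.4123.
  t=1,j=1: stock 240.3400 → up 293.2148 (V=79.5664), down 206.6924 (V=33.7935). Price 60.8725; hedge Δ=0.5290, bond B=-66.2744.
  t=0,j=0: stock 197.0000 → up 240.3400 (V=60.8725), down 169.4200 (V=37.3004). Price 48.8020; hedge Δ=0.3324, bond B=-16.6761.
Root portfolio cost Δ·197+B reproduces V0=48.8020.

(0,0): Delta=0.3324 Bond=-16.6761
(1,0): Delta=-0.6440 Bond=146.4123
(1,1): Delta=0.5290 Bond=-66.2744
(2,0): Delta=-1.0000 Bond=218.7750
(2,1): Delta=-0.5723 Bond=152.0915
(2,2): Delta=0.7509 Bond=-140.5941
(3,0): Delta=-1.0000 Bond=249.4035
(3,1): Delta=-1.0000 Bond=249.4035
(3,2): Delta=-0.4862 Bond=151.6646
(3,3): Delta=1.0000 Bond=-249.4035
V0=48.8020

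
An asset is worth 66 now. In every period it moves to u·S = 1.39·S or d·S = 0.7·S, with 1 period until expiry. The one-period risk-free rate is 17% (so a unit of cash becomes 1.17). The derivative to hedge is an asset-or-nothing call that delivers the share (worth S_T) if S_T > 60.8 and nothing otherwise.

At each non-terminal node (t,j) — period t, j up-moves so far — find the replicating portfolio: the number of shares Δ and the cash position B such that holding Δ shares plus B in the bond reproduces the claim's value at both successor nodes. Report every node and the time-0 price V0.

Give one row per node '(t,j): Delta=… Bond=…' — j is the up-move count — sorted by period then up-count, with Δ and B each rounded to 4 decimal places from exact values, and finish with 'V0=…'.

(0,0): Delta=2.0145 Bond=-79.5466
V0=53.4099

Since d<R<u, set p* = (R−d)/(u−d) = 0.6812; price each node as the discounted p*-expectation of its children.
Payoff layer (t=1): V(1,0)=0.0000, V(1,1)=91.7400
  t=0,j=0: stock 66.0000 → up 91.7400 (V=91.7400), down 46.2000 (V=0.0000). Price 53.4099; hedge Δ=2.0145, bond B=-79.5466.
Check: Δ(0,0)·S0 + B(0,0) = 53.4099 = V0.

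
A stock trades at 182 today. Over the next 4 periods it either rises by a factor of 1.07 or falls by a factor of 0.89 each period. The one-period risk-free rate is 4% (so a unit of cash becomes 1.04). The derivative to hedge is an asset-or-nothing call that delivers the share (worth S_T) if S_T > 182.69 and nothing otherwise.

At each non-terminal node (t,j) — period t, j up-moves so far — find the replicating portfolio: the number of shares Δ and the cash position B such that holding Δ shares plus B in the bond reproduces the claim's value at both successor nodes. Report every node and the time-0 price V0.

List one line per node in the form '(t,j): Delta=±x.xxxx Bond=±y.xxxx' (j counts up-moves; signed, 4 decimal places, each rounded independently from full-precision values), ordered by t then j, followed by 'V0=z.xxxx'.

(0,0): Delta=2.5000 Bond=-291.2087
(1,0): Delta=4.3697 Bond=-605.7141
(1,1): Delta=2.1889 Bond=-242.2857
(2,0): Delta=0.0000 Bond=0.0000
(2,1): Delta=5.0966 Bond=-755.9313
(2,2): Delta=1.7052 Bond=-151.1863
(3,0): Delta=0.0000 Bond=0.0000
(3,1): Delta=0.0000 Bond=0.0000
(3,2): Delta=5.9444 Bond=-943.4022
(3,3): Delta=1.0000 Bond=0.0000
V0=163.7842

Under the risk-neutral measure, an up-move has probability p* = (R−d)/(u−d) = 0.8333 and values discount at R = 1.04.
At expiry t=4: V(4,0)=0.0000, V(4,1)=0.0000, V(4,2)=0.0000, V(4,3)=198.4325, V(4,4)=238.5649
(3,0): S=128.3044. Δ = (V_up−V_dn)/(S_up−S_dn) = (0.0000−0.0000)/(137.2857−114.1909) = 0.0000. V = [p*·0.0000 + (1−p*)·0.0000]/1.04 = 0.0000. B = V − Δ·S = 0.0000.
(3,1): S=154.2536. Δ = (V_up−V_dn)/(S_up−S_dn) = (0.0000−0.0000)/(165.0513−137.2857) = 0.0000. V = [p*·0.0000 + (1−p*)·0.0000]/1.04 = 0.0000. B = V − Δ·S = 0.0000.
(3,2): S=185.4509. Δ = (V_up−V_dn)/(S_up−S_dn) = (198.4325−0.0000)/(198.4325−165.0513) = 5.9444. V = [p*·198.4325 + (1−p*)·0.0000]/1.04 = 159.0004. B = V − Δ·S = -943.4022.
(3,3): S=222.9578. Δ = (V_up−V_dn)/(S_up−S_dn) = (238.5649−198.4325)/(238.5649−198.4325) = 1.0000. V = [p*·238.5649 + (1−p*)·198.4325]/1.04 = 222.9578. B = V − Δ·S = 0.0000.
(2,0): S=144.1622. Δ = (V_up−V_dn)/(S_up−S_dn) = (0.0000−0.0000)/(154.2536−128.3044) = 0.0000. V = [p*·0.0000 + (1−p*)·0.0000]/1.04 = 0.0000. B = V − Δ·S = 0.0000.
(2,1): S=173.3186. Δ = (V_up−V_dn)/(S_up−S_dn) = (159.0004−0.0000)/(185.4509−154.2536) = 5.0966. V = [p*·159.0004 + (1−p*)·0.0000]/1.04 = 127.4041. B = V − Δ·S = -755.9313.
(2,2): S=208.3718. Δ = (V_up−V_dn)/(S_up−S_dn) = (222.9578−159.0004)/(222.9578−185.4509) = 1.7052. V = [p*·222.9578 + (1−p*)·159.0004]/1.04 = 204.1329. B = V − Δ·S = -151.1863.
(1,0): S=161.9800. Δ = (V_up−V_dn)/(S_up−S_dn) = (127.4041−0.0000)/(173.3186−144.1622) = 4.3697. V = [p*·127.4041 + (1−p*)·0.0000]/1.04 = 102.0867. B = V − Δ·S = -605.7141.
(1,1): S=194.7400. Δ = (V_up−V_dn)/(S_up−S_dn) = (204.1329−127.4041)/(208.3718−173.3186) = 2.1889. V = [p*·204.1329 + (1−p*)·127.4041]/1.04 = 183.9854. B = V − Δ·S = -242.2857.
(0,0): S=182.0000. Δ = (V_up−V_dn)/(S_up−S_dn) = (183.9854−102.0867)/(194.7400−161.9800) = 2.5000. V = [p*·183.9854 + (1−p*)·102.0867]/1.04 = 163.7842. B = V − Δ·S = -291.2087.
The time-0 hedge costs 163.7842, which is the no-arbitrage price.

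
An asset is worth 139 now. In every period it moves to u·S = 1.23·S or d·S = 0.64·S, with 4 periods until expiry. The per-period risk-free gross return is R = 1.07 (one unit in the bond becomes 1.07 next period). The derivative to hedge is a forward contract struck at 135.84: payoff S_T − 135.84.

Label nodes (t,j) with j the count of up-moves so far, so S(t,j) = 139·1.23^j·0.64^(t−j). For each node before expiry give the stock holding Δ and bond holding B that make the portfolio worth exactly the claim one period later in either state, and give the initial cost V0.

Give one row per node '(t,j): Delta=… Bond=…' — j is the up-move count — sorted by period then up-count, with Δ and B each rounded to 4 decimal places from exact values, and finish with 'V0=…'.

Since d<R<u, set p* = (R−d)/(u−d) = 0.7288; price each node as the discounted p*-expectation of its children.
Terminal values V(4,·): V(4,0)=-112.5197, V(4,1)=-91.0212, V(4,2)=-49.7039, V(4,3)=29.7027, V(4,4)=182.3124
(3,0): S=36.4380. Δ = (V_up−V_dn)/(S_up−S_dn) = (-91.0212−-112.5197)/(44.8188−23.3203) = 1.0000. V = [p*·-91.0212 + (1−p*)·-112.5197]/1.07 = -90.5153. B = V − Δ·S = -126.9533.
(3,1): S=70.0293. Δ = (V_up−V_dn)/(S_up−S_dn) = (-49.7039−-91.0212)/(86.1361−44.8188) = 1.0000. V = [p*·-49.7039 + (1−p*)·-91.0212]/1.07 = -56.9240. B = V − Δ·S = -126.9533.
(3,2): S=134.5876. Δ = (V_up−V_dn)/(S_up−S_dn) = (29.7027−-49.7039)/(165.5427−86.1361) = 1.0000. V = [p*·29.7027 + (1−p*)·-49.7039]/1.07 = 7.6343. B = V − Δ·S = -126.9533.
(3,3): S=258.6605. Δ = (V_up−V_dn)/(S_up−S_dn) = (182.3124−29.7027)/(318.1524−165.5427) = 1.0000. V = [p*·182.3124 + (1−p*)·29.7027]/1.07 = 131.7072. B = V − Δ·S = -126.9533.
(2,0): S=56.9344. Δ = (V_up−V_dn)/(S_up−S_dn) = (-56.9240−-90.5153)/(70.0293−36.4380) = 1.0000. V = [p*·-56.9240 + (1−p*)·-90.5153]/1.07 = -61.7135. B = V − Δ·S = -118.6479.
(2,1): S=109.4208. Δ = (V_up−V_dn)/(S_up−S_dn) = (7.6343−-56.9240)/(134.5876−70.0293) = 1.0000. V = [p*·7.6343 + (1−p*)·-56.9240]/1.07 = -9.2271. B = V − Δ·S = -118.6479.
(2,2): S=210.2931. Δ = (V_up−V_dn)/(S_up−S_dn) = (131.7072−7.6343)/(258.6605−134.5876) = 1.0000. V = [p*·131.7072 + (1−p*)·7.6343]/1.07 = 91.6452. B = V − Δ·S = -118.6479.
(1,0): S=88.9600. Δ = (V_up−V_dn)/(S_up−S_dn) = (-9.2271−-61.7135)/(109.4208−56.9344) = 1.0000. V = [p*·-9.2271 + (1−p*)·-61.7135]/1.07 = -21.9259. B = V − Δ·S = -110.8859.
(1,1): S=170.9700. Δ = (V_up−V_dn)/(S_up−S_dn) = (91.6452−-9.2271)/(210.2931−109.4208) = 1.0000. V = [p*·91.6452 + (1−p*)·-9.2271]/1.07 = 60.0841. B = V − Δ·S = -110.8859.
(0,0): S=139.0000. Δ = (V_up−V_dn)/(S_up−S_dn) = (60.0841−-21.9259)/(170.9700−88.9600) = 1.0000. V = [p*·60.0841 + (1−p*)·-21.9259]/1.07 = 35.3683. B = V − Δ·S = -103.6317.
Check: Δ(0,0)·S0 + B(0,0) = 35.3683 = V0.

(0,0): Delta=1.0000 Bond=-103.6317
(1,0): Delta=1.0000 Bond=-110.8859
(1,1): Delta=1.0000 Bond=-110.8859
(2,0): Delta=1.0000 Bond=-118.6479
(2,1): Delta=1.0000 Bond=-118.6479
(2,2): Delta=1.0000 Bond=-118.6479
(3,0): Delta=1.0000 Bond=-126.9533
(3,1): Delta=1.0000 Bond=-126.9533
(3,2): Delta=1.0000 Bond=-126.9533
(3,3): Delta=1.0000 Bond=-126.9533
V0=35.3683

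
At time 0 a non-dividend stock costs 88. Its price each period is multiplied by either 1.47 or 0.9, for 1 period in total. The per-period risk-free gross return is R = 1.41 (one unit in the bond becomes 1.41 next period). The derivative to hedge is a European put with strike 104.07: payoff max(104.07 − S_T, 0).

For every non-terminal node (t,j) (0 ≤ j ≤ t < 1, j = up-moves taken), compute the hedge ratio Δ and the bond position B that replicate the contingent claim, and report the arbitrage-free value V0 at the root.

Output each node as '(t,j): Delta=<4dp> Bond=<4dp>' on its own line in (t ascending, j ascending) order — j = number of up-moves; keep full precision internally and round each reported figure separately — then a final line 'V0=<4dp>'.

Risk-neutral probability p* = (R−d)/(u−d) = (1.41−0.9)/(1.47−0.9) = 0.8947.
Terminal payoffs: V(1,0)=24.8700, V(1,1)=0.0000
Node (0,0) S=88.0000: V=(p*·0.0000+(1−p*)·24.8700)/1.41=1.8567; Δ=(0.0000−24.8700)/(129.3600−79.2000)=-0.4958; B=V−Δ·S=45.4882
Each (Δ,B) replicates both successor values, so the strategy is self-financing and V0 is arbitrage-free.

(0,0): Delta=-0.4958 Bond=45.4882
V0=1.8567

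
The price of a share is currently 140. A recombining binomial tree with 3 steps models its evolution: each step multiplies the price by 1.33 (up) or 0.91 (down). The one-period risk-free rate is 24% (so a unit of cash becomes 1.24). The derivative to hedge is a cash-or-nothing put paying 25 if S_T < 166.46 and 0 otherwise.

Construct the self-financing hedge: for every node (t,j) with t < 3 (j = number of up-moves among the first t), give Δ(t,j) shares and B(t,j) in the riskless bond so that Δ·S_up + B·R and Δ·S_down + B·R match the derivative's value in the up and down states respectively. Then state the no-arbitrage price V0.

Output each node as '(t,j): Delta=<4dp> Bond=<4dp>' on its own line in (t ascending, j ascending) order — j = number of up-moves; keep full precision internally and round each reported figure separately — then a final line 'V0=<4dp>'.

(0,0): Delta=-0.0931 Bond=14.5840
(1,0): Delta=-0.2960 Bond=43.9383
(1,1): Delta=-0.0552 Bond=11.0330
(2,0): Delta=0.0000 Bond=20.1613
(2,1): Delta=-0.3513 Bond=63.8441
(2,2): Delta=0.0000 Bond=0.0000
V0=1.5482

Since d<R<u, set p* = (R−d)/(u−d) = 0.7857; price each node as the discounted p*-expectation of its children.
Payoff layer (t=3): V(3,0)=25.0000, V(3,1)=25.0000, V(3,2)=0.0000, V(3,3)=0.0000
(2,0): S=115.9340. Δ = (V_up−V_dn)/(S_up−S_dn) = (25.0000−25.0000)/(154.1922−105.4999) = 0.0000. V = [p*·25.0000 + (1−p*)·25.0000]/1.24 = 20.1613. B = V − Δ·S = 20.1613.
(2,1): S=169.4420. Δ = (V_up−V_dn)/(S_up−S_dn) = (0.0000−25.0000)/(225.3579−154.1922) = -0.3513. V = [p*·0.0000 + (1−p*)·25.0000]/1.24 = 4.3203. B = V − Δ·S = 63.8441.
(2,2): S=247.6460. Δ = (V_up−V_dn)/(S_up−S_dn) = (0.0000−0.0000)/(329.3692−225.3579) = 0.0000. V = [p*·0.0000 + (1−p*)·0.0000]/1.24 = 0.0000. B = V − Δ·S = 0.0000.
(1,0): S=127.4000. Δ = (V_up−V_dn)/(S_up−S_dn) = (4.3203−20.1613)/(169.4420−115.9340) = -0.2960. V = [p*·4.3203 + (1−p*)·20.1613]/1.24 = 6.2216. B = V − Δ·S = 43.9383.
(1,1): S=186.2000. Δ = (V_up−V_dn)/(S_up−S_dn) = (0.0000−4.3203)/(247.6460−169.4420) = -0.0552. V = [p*·0.0000 + (1−p*)·4.3203]/1.24 = 0.7466. B = V − Δ·S = 11.0330.
(0,0): S=140.0000. Δ = (V_up−V_dn)/(S_up−S_dn) = (0.7466−6.2216)/(186.2000−127.4000) = -0.0931. V = [p*·0.7466 + (1−p*)·6.2216]/1.24 = 1.5482. B = V − Δ·S = 14.5840.
Each (Δ,B) replicates both successor values, so the strategy is self-financing and V0 is arbitrage-free.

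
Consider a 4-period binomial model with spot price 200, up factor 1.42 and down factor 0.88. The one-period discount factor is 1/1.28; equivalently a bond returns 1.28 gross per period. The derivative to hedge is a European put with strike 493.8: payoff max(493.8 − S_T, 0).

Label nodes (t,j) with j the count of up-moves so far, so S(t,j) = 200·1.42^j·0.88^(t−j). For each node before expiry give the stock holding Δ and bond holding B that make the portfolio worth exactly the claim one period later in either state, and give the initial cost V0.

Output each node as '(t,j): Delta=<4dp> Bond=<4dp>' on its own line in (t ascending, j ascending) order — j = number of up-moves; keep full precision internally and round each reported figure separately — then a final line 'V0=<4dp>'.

(0,0): Delta=-0.4260 Bond=106.5611
(1,0): Delta=-0.9643 Bond=231.1393
(1,1): Delta=-0.3092 Bond=103.2388
(2,0): Delta=-1.0000 Bond=301.3916
(2,1): Delta=-0.9565 Bond=293.9217
(2,2): Delta=-0.1688 Bond=75.5241
(3,0): Delta=-1.0000 Bond=385.7812
(3,1): Delta=-1.0000 Bond=385.7812
(3,2): Delta=-0.9471 Bond=372.8732
(3,3): Delta=0.0000 Bond=0.0000
V0=21.3667

Since d<R<u, set p* = (R−d)/(u−d) = 0.7407; price each node as the discounted p*-expectation of its children.
At expiry t=4: V(4,0)=373.8609, V(4,1)=300.2620, V(4,2)=181.5000, V(4,3)=0.0000, V(4,4)=0.0000
  t=3,j=0: stock 136.2944 → up 193.5380 (V=300.2620), down 119.9391 (V=373.8609). Price 249.4868; hedge Δ=-1.0000, bond B=385.7812.
  t=3,j=1: stock 219.9296 → up 312.3000 (V=181.5000), down 193.5380 (V=300.2620). Price 165.8516; hedge Δ=-1.0000, bond B=385.7812.
  t=3,j=2: stock 354.8864 → up 503.9387 (V=0.0000), down 312.3000 (V=181.5000). Price 36.7621; hedge Δ=-0.9471, bond B=372.8732.
  t=3,j=3: stock 572.6576 → up 813.1738 (V=0.0000), down 503.9387 (V=0.0000). Price 0.0000; hedge Δ=0.0000, bond B=0.0000.
  t=2,j=0: stock 154.8800 → up 219.9296 (V=165.8516), down 136.2944 (V=249.4868). Price 146.5116; hedge Δ=-1.0000, bond B=301.3916.
  t=2,j=1: stock 249.9200 → up 354.8864 (V=36.7621), down 219.9296 (V=165.8516). Price 54.8670; hedge Δ=-0.9565, bond B=293.9217.
  t=2,j=2: stock 403.2800 → up 572.6576 (V=0.0000), down 354.8864 (V=36.7621). Price 7.4460; hedge Δ=-0.1688, bond B=75.5241.
  t=1,j=0: stock 176.0000 → up 249.9200 (V=54.8670), down 154.8800 (V=146.5116). Price 61.4271; hedge Δ=-0.9643, bond B=231.1393.
  t=1,j=1: stock 284.0000 → up 403.2800 (V=7.4460), down 249.9200 (V=54.8670). Price 15.4222; hedge Δ=-0.3092, bond B=103.2388.
  t=0,j=0: stock 200.0000 → up 284.0000 (V=15.4222), down 176.0000 (V=61.4271). Price 21.3667; hedge Δ=-0.4260, bond B=106.5611.
Check: Δ(0,0)·S0 + B(0,0) = 21.3667 = V0.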